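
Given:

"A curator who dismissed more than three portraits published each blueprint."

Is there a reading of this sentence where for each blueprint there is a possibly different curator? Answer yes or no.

The paraphrase describes the scope ordering *each blueprint* > *a curator*.
*each blueprint* sits in the matrix clause, not in the relative clause on *a curator*.
QR within a single clause is free, so the lower quantifier may take scope over the higher one.

Yes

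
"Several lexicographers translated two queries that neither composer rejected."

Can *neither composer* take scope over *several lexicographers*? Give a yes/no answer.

No

The DP *neither composer* is contained in the relative clause *that neither composer rejected* modifying *two queries*.
Quantifiers inside a relative clause are trapped there; the RC boundary blocks QR.
*neither composer* is confined to the island and cannot take scope over *several lexicographers*.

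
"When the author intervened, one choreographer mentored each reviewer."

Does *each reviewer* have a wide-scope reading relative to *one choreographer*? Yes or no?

Yes

Neither queried DP is inside the adjunct, so the adjunct-island constraint does not apply.
Ordinary QR to a clause-peripheral position gives the wide-scope LF for the lower DP.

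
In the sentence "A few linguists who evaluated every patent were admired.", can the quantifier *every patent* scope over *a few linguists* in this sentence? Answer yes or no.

The DP *every patent* is contained in the relative clause *who evaluated every patent*.
Relative clauses are scope islands: a quantifier cannot QR out of a relative clause to take scope in the matrix clause.
The inverse ordering *every patent* > *a few linguists* is therefore underivable.

No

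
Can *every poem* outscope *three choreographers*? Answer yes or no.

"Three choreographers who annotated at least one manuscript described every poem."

*every poem* is a matrix argument; only *three choreographers* is modified by the relative clause *who annotated at least one manuscript*, so the RC island is irrelevant to the target quantifier.
Ordinary QR to a clause-peripheral position gives the wide-scope LF for the lower DP.
Both orderings are possible: *three choreographers* > *every poem* and *every poem* > *three choreographers*.

Yes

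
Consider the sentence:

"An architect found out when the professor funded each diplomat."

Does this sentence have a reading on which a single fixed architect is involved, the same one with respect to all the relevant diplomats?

This is the *an architect* > *each diplomat* reading.
That is the surface-scope ordering, which is always one of the available readings — island constraints only ever restrict inverse scope.

Yes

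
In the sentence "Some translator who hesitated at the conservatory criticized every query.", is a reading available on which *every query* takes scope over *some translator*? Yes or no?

Yes

*every query* is a matrix argument; only *some translator* is modified by the relative clause *who hesitated at the conservatory*, so the RC island is irrelevant to the target quantifier.
Ordinary QR to a clause-peripheral position gives the wide-scope LF for the lower DP.
Both orderings are possible: *some translator* > *every query* and *every query* > *some translator*.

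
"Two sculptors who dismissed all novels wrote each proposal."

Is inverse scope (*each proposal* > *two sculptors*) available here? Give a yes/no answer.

*each proposal* sits in the matrix clause, not in the relative clause on *two sculptors*.
Clause-internal QR can adjoin the lower DP above the subject, yielding the inverse reading.

Yes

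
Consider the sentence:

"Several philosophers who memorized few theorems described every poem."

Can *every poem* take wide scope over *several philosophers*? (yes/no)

The relative clause *who memorized few theorems* modifies *several philosophers*, but *every poem* is not inside that relative clause — it is an argument of the matrix verb.
Clause-internal QR can adjoin the lower DP above the subject, yielding the inverse reading.

Yes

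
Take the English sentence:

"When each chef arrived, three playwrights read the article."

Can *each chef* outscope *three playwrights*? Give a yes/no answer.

No

The DP *each chef* is contained in the adjunct clause *when each chef arrived*.
The adjunct-island constraint bars QR out of an adverbial clause.
*each chef* > *three playwrights* would require crossing that boundary, which is illicit.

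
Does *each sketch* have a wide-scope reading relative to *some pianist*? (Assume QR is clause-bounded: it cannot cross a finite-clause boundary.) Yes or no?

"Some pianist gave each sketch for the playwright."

Yes

Both DPs are arguments of the same predicate; there is no clause or island boundary between them.
Clause-internal QR can adjoin the lower DP above the subject, yielding the inverse reading.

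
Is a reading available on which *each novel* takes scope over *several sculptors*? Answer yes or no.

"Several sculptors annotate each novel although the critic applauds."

Yes

The adjunct island is irrelevant here — *each novel* and *several sculptors* are both in the matrix clause.
No island intervenes, so both surface and inverse scope are derivable.
So *each novel* > *several sculptors* is among the available readings.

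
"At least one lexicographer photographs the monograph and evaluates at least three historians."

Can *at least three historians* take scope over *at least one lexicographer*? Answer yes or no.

*at least three historians* is embedded in one conjunct of the coordinate structure (*evaluates at least three historians*).
The Coordinate Structure Constraint blocks movement (including QR) out of a single conjunct.
Hence only narrow scope for *at least three historians* (under *at least one lexicographer*) survives.

No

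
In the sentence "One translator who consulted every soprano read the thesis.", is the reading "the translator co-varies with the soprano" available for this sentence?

No

That reading corresponds to *every soprano* > *one translator*.
*every soprano* occurs within the relative clause *who consulted every soprano*.
The relative clause forms an island for QR, so the quantifier is confined to the head noun's restrictor.
Hence only narrow scope for *every soprano* (under *one translator*) survives.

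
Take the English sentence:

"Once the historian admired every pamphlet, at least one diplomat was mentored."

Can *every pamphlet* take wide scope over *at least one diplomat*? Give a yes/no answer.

No

Structurally, *every pamphlet* is inside the adjunct clause *once the historian admired every pamphlet*.
Adverbial clauses are not L-marked, so they are barriers for QR — the quantifier cannot escape the adjunct.
*every pamphlet* > *at least one diplomat* would require crossing that boundary, which is illicit.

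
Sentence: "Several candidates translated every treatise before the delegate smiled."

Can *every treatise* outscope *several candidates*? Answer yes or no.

Although there is an adjunct clause, *every treatise* is in the main clause, not inside the adjunct.
Since no island is crossed, the inverse ordering is licensed alongside surface scope.

Yes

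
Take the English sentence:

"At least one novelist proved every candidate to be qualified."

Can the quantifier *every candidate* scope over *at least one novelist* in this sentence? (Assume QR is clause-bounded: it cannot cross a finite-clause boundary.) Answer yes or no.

*every candidate* is the subject of an ECM infinitive — the infinitival complement of an ECM verb is not a scope island, so *every candidate* can raise into the matrix clause.
Ordinary QR to a clause-peripheral position gives the wide-scope LF for the lower DP.

Yes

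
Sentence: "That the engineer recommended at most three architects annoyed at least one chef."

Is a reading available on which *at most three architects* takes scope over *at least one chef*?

No

*at most three architects* sits inside the sentential subject *that the engineer recommended at most three architects*.
Sentential subjects are islands: a quantifier inside the subject clause cannot raise over the matrix predicate.
The ordering *at most three architects* > *at least one chef* is therefore underivable.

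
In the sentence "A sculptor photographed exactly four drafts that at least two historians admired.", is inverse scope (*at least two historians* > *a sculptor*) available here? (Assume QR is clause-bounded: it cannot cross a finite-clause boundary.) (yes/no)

*at least two historians* is embedded in the relative clause *that at least two historians admired* modifying *exactly four drafts*.
Relative clauses block scope extraction: QR cannot target a position outside the modified NP.
So *at least two historians* cannot raise high enough to outscope *a sculptor*; only the surface ordering *a sculptor* > *at least two historians* is available.

No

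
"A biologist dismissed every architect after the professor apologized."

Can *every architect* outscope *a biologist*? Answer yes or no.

The adjunct clause does not contain *every architect*, which is the matrix object.
Clause-internal QR can adjoin the lower DP above the subject, yielding the inverse reading.
The sentence is scopally ambiguous between *a biologist* > *every architect* and *every architect* > *a biologist*.

Yes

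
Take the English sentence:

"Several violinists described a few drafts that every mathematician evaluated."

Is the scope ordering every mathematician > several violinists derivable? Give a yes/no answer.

*every mathematician* sits inside the relative clause *that every mathematician evaluated* modifying *a few drafts*.
Relative clauses are scope islands: a quantifier cannot QR out of a relative clause to take scope in the matrix clause.
So *every mathematician* cannot raise to a position above *several violinists*.

No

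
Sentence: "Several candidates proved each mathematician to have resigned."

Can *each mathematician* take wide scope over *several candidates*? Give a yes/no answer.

Yes

ECM infinitives lack a CP barrier, so *each mathematician* can QR over the matrix subject *several candidates*.
Nothing blocks QR of the lower DP to a position above the higher one, so inverse scope is available.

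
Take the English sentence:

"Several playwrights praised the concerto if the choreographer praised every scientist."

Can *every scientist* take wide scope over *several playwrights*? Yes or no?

The DP *every scientist* is contained in the adjunct clause *if the choreographer praised every scientist*.
Since the clause is an adjunct (not a complement), the Adjunct Condition blocks QR across its edge.
There is no licit LF on which *every scientist* c-commands *several playwrights*.

No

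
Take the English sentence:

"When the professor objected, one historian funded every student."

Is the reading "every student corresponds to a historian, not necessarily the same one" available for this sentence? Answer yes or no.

Yes

This is the *every student* > *one historian* reading.
The adjunct island is irrelevant here — *every student* and *one historian* are both in the matrix clause.
Clause-internal QR can adjoin the lower DP above the subject, yielding the inverse reading.
The sentence is scopally ambiguous between *one historian* > *every student* and *every student* > *one historian*.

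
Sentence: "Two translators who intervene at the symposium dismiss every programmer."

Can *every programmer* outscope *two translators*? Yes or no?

Yes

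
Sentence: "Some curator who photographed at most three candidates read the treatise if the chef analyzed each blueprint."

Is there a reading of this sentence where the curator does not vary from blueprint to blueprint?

That reading corresponds to *some curator* > *each blueprint*.
Surface scope (*some curator* > *each blueprint*) is always derivable; islands only block QR, not in-situ interpretation.

Yes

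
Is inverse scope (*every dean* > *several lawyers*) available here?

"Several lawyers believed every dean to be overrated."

Yes

*every dean* is an ECM subject; ECM complements are not islands, and the embedded quantifier may take matrix scope.
No island intervenes, so both surface and inverse scope are derivable.
Both orderings are possible: *several lawyers* > *every dean* and *every dean* > *several lawyers*.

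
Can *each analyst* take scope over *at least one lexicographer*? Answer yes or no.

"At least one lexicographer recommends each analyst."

*each analyst* and *at least one lexicographer* are in the same minimal clause.
Since no island is crossed, the inverse ordering is licensed alongside surface scope.

Yes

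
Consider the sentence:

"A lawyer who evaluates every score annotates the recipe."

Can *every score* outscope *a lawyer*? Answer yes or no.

No

*every score* is embedded in the relative clause *who evaluates every score*.
A relative clause is a scope island — quantifier raising cannot cross its boundary.
So *every score* cannot raise high enough to outscope *a lawyer*; only the surface ordering *a lawyer* > *every score* is available.
(Only the surface reading survives: one fixed lawyer with respect to all the relevant scores.)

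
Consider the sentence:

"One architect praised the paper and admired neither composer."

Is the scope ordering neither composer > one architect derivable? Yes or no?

No

Structurally, *neither composer* is inside one conjunct of the coordinate structure (*admired neither composer*).
The Coordinate Structure Constraint blocks movement (including QR) out of a single conjunct.
*neither composer* is confined to the island and cannot take scope over *one architect*.
(Only the surface reading survives: one fixed architect with respect to all the relevant composers.)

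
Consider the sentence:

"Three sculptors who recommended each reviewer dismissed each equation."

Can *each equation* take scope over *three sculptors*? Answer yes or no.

*each equation* sits in the matrix clause, not in the relative clause on *three sculptors*.
Since no island is crossed, the inverse ordering is licensed alongside surface scope.

Yes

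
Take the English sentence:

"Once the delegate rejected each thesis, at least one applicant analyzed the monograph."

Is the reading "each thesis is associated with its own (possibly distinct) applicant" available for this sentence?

No

This is the *each thesis* > *at least one applicant* reading.
*each thesis* is embedded in the adjunct clause *once the delegate rejected each thesis*.
Adjunct clauses are scope islands: a quantifier inside an adjunct cannot raise into the matrix clause.
The ordering *each thesis* > *at least one applicant* is therefore underivable.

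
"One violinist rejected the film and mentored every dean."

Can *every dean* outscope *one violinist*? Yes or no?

Structurally, *every dean* is inside one conjunct of the coordinate structure (*mentored every dean*).
The Coordinate Structure Constraint blocks movement (including QR) out of a single conjunct.
*every dean* is confined to the island and cannot take scope over *one violinist*.

No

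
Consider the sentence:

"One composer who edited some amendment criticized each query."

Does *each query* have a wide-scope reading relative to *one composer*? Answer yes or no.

The relative clause *who edited some amendment* modifies *one composer*, but *each query* is not inside that relative clause — it is an argument of the matrix verb.
Since no island is crossed, the inverse ordering is licensed alongside surface scope.

Yes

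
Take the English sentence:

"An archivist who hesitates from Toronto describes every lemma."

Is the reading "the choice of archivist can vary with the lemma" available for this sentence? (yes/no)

That reading corresponds to *every lemma* > *an archivist*.
The relative clause *who hesitates from Toronto* modifies *an archivist*, but *every lemma* is not inside that relative clause — it is an argument of the matrix verb.
Nothing blocks QR of the lower DP to a position above the higher one, so inverse scope is available.
So *every lemma* > *an archivist* is among the available readings.

Yes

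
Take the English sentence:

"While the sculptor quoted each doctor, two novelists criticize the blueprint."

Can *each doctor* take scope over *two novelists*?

*each doctor* occurs within the adjunct clause *while the sculptor quoted each doctor*.
Adjunct clauses are scope islands: a quantifier inside an adjunct cannot raise into the matrix clause.
*each doctor* > *two novelists* would require crossing that boundary, which is illicit.

No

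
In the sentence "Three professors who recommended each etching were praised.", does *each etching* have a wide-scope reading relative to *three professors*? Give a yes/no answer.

Structurally, *each etching* is inside the relative clause *who recommended each etching*.
The relative clause forms an island for QR, so the quantifier is confined to the head noun's restrictor.
*each etching* > *three professors* would require crossing that boundary, which is illicit.

No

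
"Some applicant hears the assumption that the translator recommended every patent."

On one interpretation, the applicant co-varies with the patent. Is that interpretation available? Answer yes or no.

The described interpretation is the *every patent* > *some applicant* scoping.
Structurally, *every patent* is inside the complex NP *the assumption that the translator recommended every patent*.
The complex NP is opaque for QR — the quantifier is frozen inside the noun's complement.
Hence only narrow scope for *every patent* (under *some applicant*) survives.
(Only the surface reading survives: one fixed applicant with respect to all the relevant patents.)

No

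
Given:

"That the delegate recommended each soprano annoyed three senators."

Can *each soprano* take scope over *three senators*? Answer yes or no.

No

*each soprano* occurs within the sentential subject *that the delegate recommended each soprano*.
The Sentential Subject Constraint rules out raising the quantifier out of the that-clause subject.
*each soprano* > *three senators* would require crossing that boundary, which is illicit.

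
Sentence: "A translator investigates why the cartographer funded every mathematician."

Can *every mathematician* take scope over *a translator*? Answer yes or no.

No

The DP *every mathematician* is contained in the embedded question *why the cartographer funded every mathematician*.
Embedded questions are wh-islands: a quantifier inside an indirect question cannot QR into the matrix clause.
So *every mathematician* cannot raise to a position above *a translator*.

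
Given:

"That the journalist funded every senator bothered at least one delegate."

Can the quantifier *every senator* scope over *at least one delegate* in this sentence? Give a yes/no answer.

*every senator* occurs within the sentential subject *that the journalist funded every senator*.
The Sentential Subject Constraint rules out raising the quantifier out of the that-clause subject.
*every senator* is confined to the island and cannot take scope over *at least one delegate*.

No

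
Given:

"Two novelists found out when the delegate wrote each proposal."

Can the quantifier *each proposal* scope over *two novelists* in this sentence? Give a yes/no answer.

No

The target quantifier *each proposal* is part of the embedded question *when the delegate wrote each proposal*.
Embedded questions are wh-islands: a quantifier inside an indirect question cannot QR into the matrix clause.
Hence only narrow scope for *each proposal* (under *two novelists*) survives.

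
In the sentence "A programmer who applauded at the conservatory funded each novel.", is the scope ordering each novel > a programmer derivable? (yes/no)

The relative clause *who applauded at the conservatory* modifies *a programmer*, but *each novel* is not inside that relative clause — it is an argument of the matrix verb.
Ordinary QR to a clause-peripheral position gives the wide-scope LF for the lower DP.
Both orderings are possible: *a programmer* > *each novel* and *each novel* > *a programmer*.

Yes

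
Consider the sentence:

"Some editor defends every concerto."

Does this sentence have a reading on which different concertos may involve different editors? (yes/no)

Yes

That reading corresponds to *every concerto* > *some editor*.
*every concerto* and *some editor* are in the same minimal clause.
Ordinary QR to a clause-peripheral position gives the wide-scope LF for the lower DP.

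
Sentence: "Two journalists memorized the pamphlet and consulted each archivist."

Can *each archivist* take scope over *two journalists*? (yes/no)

*each archivist* sits inside one conjunct of the coordinate structure (*consulted each archivist*).
The Coordinate Structure Constraint blocks movement (including QR) out of a single conjunct.
There is no licit LF on which *each archivist* c-commands *two journalists*.

No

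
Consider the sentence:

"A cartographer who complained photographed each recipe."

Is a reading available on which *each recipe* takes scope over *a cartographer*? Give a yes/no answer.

*each recipe* is a matrix argument; only *a cartographer* is modified by the relative clause *who complained*, so the RC island is irrelevant to the target quantifier.
Nothing blocks QR of the lower DP to a position above the higher one, so inverse scope is available.

Yes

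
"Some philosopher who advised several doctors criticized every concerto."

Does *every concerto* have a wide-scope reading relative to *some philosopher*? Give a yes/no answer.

Yes

The RC *who advised several doctors* is an island, but *every concerto* is not inside it — it is the matrix object, a clausemate of *some philosopher*.
Clause-internal QR can adjoin the lower DP above the subject, yielding the inverse reading.
The sentence is scopally ambiguous between *some philosopher* > *every concerto* and *every concerto* > *some philosopher*.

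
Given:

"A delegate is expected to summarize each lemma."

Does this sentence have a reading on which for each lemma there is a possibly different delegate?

That reading corresponds to *each lemma* > *a delegate*.
The matrix predicate is a raising verb, whose infinitival complement is not a scope island — *each lemma* can QR into the matrix clause.
No island intervenes, so both surface and inverse scope are derivable.

Yes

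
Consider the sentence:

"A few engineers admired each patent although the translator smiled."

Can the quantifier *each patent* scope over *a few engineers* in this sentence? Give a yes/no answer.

Neither queried DP is inside the adjunct, so the adjunct-island constraint does not apply.
QR within a single clause is free, so the lower quantifier may take scope over the higher one.

Yes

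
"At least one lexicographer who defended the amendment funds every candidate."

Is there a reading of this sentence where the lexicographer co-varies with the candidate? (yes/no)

Yes

The described interpretation is the *every candidate* > *at least one lexicographer* scoping.
The RC *who defended the amendment* is an island, but *every candidate* is not inside it — it is the matrix object, a clausemate of *at least one lexicographer*.
With no island boundary between them, the object can take inverse scope over the subject via ordinary QR within the clause.
The sentence is scopally ambiguous between *at least one lexicographer* > *every candidate* and *every candidate* > *at least one lexicographer*.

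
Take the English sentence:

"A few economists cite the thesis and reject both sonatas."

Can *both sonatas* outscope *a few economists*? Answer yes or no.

No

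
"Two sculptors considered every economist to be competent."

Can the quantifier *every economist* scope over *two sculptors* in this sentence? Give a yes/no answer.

Yes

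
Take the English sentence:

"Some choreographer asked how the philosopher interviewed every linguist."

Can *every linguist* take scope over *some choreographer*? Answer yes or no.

The DP *every linguist* is contained in the embedded question *how the philosopher interviewed every linguist*.
An indirect question is a wh-island; the filled [Spec,CP] blocks QR across the CP edge.
So *every linguist* cannot raise to a position above *some choreographer*.

No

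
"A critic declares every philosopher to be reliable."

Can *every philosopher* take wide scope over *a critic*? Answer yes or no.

Yes

*every philosopher* is the subject of an ECM infinitive — the infinitival complement of an ECM verb is not a scope island, so *every philosopher* can raise into the matrix clause.
QR within a single clause is free, so the lower quantifier may take scope over the higher one.
So *every philosopher* > *a critic* is among the available readings.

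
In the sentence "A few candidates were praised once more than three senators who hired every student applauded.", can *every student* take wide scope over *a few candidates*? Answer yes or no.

No

*every student* is embedded in the relative clause *who hired every student*, which is itself inside the adjunct *once more than three senators who hired every student applauded*.
The quantifier would have to escape first the RC and then the adjunct — two independent island violations.
The inverse ordering *every student* > *a few candidates* is therefore underivable.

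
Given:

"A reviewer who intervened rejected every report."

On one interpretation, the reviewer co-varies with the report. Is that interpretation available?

Yes

This is the *every report* > *a reviewer* reading.
The relative clause *who intervened* modifies *a reviewer*, but *every report* is not inside that relative clause — it is an argument of the matrix verb.
Nothing blocks QR of the lower DP to a position above the higher one, so inverse scope is available.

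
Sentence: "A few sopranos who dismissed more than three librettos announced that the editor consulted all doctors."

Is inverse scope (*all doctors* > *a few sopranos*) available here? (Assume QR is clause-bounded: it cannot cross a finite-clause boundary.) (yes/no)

No

*all doctors* is embedded in the finite complement clause *that the editor consulted all doctors*.
With QR restricted to its own tensed clause, the embedded quantifier cannot reach a matrix scope position.
Hence only narrow scope for *all doctors* (under *a few sopranos*) survives.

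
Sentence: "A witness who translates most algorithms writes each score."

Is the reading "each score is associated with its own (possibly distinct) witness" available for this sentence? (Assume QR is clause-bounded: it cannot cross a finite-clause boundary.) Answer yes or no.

This is the *each score* > *a witness* reading.
*each score* is a matrix argument; only *a witness* is modified by the relative clause *who translates most algorithms*, so the RC island is irrelevant to the target quantifier.
No island intervenes, so both surface and inverse scope are derivable.
So *each score* > *a witness* is among the available readings.

Yes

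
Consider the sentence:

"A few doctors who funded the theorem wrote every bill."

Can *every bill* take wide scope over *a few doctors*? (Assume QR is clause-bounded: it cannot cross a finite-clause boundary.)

*every bill* sits in the matrix clause, not in the relative clause on *a few doctors*.
Since no island is crossed, the inverse ordering is licensed alongside surface scope.
So *every bill* > *a few doctors* is among the available readings.

Yes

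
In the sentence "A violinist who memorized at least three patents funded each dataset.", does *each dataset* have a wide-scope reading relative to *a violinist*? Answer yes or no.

Yes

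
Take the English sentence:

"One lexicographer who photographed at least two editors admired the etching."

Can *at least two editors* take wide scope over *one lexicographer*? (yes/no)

Structurally, *at least two editors* is inside the relative clause *who photographed at least two editors*.
Relative clauses are scope islands: a quantifier cannot QR out of a relative clause to take scope in the matrix clause.
There is no licit LF on which *at least two editors* c-commands *one lexicographer*.

No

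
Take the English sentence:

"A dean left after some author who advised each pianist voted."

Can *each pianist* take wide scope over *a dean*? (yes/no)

*each pianist* occurs within the relative clause *who advised each pianist*, which is itself inside the adjunct *after some author who advised each pianist voted*.
Both the relative clause and the enclosing adjunct are scope islands; QR cannot cross either.
*each pianist* is confined to the island and cannot take scope over *a dean*.

No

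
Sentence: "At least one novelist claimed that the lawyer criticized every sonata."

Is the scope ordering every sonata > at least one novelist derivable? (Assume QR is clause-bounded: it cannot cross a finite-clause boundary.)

No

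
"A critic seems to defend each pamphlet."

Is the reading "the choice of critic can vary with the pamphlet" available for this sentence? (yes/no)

Yes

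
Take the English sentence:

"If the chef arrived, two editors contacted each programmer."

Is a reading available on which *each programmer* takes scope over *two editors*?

The adjunct island is irrelevant here — *each programmer* and *two editors* are both in the matrix clause.
Nothing blocks QR of the lower DP to a position above the higher one, so inverse scope is available.

Yes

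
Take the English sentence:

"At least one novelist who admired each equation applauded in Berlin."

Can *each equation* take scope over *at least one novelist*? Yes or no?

Structurally, *each equation* is inside the relative clause *who admired each equation*.
QR out of a relative clause is ruled out by the relative-clause island constraint.
There is no licit LF on which *each equation* c-commands *at least one novelist*.
(Only the surface reading survives: one fixed novelist with respect to all the relevant equations.)

No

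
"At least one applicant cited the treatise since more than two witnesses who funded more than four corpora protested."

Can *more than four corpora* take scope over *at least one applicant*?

No

Structurally, *more than four corpora* is inside the relative clause *who funded more than four corpora*, which is itself inside the adjunct *since more than two witnesses who funded more than four corpora protested*.
The quantifier would have to escape first the RC and then the adjunct — two independent island violations.
There is no licit LF on which *more than four corpora* c-commands *at least one applicant*.
(Only the surface reading survives: one fixed applicant with respect to all the relevant corpora.)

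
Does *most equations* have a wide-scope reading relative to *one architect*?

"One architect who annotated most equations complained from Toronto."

*most equations* sits inside the relative clause *who annotated most equations*.
Relative clauses block scope extraction: QR cannot target a position outside the modified NP.
*most equations* > *one architect* would require crossing that boundary, which is illicit.

No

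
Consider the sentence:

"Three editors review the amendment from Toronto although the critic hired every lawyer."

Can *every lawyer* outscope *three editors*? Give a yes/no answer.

No

*every lawyer* occurs within the adjunct clause *although the critic hired every lawyer*.
The adjunct-island constraint bars QR out of an adverbial clause.
Hence only narrow scope for *every lawyer* (under *three editors*) survives.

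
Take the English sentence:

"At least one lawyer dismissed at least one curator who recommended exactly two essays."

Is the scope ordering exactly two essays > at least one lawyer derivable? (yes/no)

No

*exactly two essays* is embedded in the relative clause *who recommended exactly two essays* modifying *at least one curator*.
Relative clauses block scope extraction: QR cannot target a position outside the modified NP.
Hence only narrow scope for *exactly two essays* (under *at least one lawyer*) survives.
(Only the surface reading survives: one fixed lawyer with respect to all the relevant essays.)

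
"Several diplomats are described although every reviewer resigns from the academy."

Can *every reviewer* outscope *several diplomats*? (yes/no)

No

*every reviewer* sits inside the adjunct clause *although every reviewer resigns from the academy*.
Adjunct clauses are scope islands: a quantifier inside an adjunct cannot raise into the matrix clause.
So *every reviewer* cannot raise high enough to outscope *several diplomats*; only the surface ordering *several diplomats* > *every reviewer* is available.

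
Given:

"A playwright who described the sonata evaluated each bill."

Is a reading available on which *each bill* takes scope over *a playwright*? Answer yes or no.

Although the sentence contains a relative clause (*who described the sonata*), *each bill* is outside it, in the matrix VP.
Since no island is crossed, the inverse ordering is licensed alongside surface scope.
So *each bill* > *a playwright* is among the available readings.

Yes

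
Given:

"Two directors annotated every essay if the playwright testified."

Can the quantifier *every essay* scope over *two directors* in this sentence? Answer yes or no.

Yes

The adjunct island is irrelevant here — *every essay* and *two directors* are both in the matrix clause.
Ordinary QR to a clause-peripheral position gives the wide-scope LF for the lower DP.
Both orderings are possible: *two directors* > *every essay* and *every essay* > *two directors*.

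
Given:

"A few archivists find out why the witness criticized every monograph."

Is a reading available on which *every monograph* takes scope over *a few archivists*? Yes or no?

No

Structurally, *every monograph* is inside the embedded question *why the witness criticized every monograph*.
Embedded wh-clauses are opaque for QR, so the quantifier stays inside the question.
So *every monograph* cannot raise to a position above *a few archivists*.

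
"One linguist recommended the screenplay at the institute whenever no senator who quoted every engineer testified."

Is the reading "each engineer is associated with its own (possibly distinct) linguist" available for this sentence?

No

This is the *every engineer* > *one linguist* reading.
The DP *every engineer* is contained in the relative clause *who quoted every engineer*, which is itself inside the adjunct *whenever no senator who quoted every engineer testified*.
Both the relative clause and the enclosing adjunct are scope islands; QR cannot cross either.
*every engineer* > *one linguist* would require crossing that boundary, which is illicit.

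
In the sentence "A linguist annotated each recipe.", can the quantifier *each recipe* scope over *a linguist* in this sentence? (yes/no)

*each recipe* and *a linguist* are in the same minimal clause.
Since no island is crossed, the inverse ordering is licensed alongside surface scope.
The sentence is scopally ambiguous between *a linguist* > *each recipe* and *each recipe* > *a linguist*.

Yes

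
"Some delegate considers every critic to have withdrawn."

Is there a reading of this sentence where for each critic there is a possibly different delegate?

The paraphrase describes the scope ordering *every critic* > *some delegate*.
ECM infinitives lack a CP barrier, so *every critic* can QR over the matrix subject *some delegate*.
Clause-internal QR can adjoin the lower DP above the subject, yielding the inverse reading.
The sentence is scopally ambiguous between *some delegate* > *every critic* and *every critic* > *some delegate*.

Yes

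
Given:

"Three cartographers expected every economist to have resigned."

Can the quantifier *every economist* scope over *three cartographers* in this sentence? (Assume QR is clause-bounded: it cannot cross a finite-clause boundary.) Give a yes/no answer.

The ECM infinitive is scope-transparent — *every economist* is free to raise above *three cartographers*.
No island intervenes, so both surface and inverse scope are derivable.
Both orderings are possible: *three cartographers* > *every economist* and *every economist* > *three cartographers*.

Yes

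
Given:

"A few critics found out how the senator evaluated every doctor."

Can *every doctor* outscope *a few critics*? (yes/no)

No

*every doctor* occurs within the embedded question *how the senator evaluated every doctor*.
Embedded wh-clauses are opaque for QR, so the quantifier stays inside the question.
There is no licit LF on which *every doctor* c-commands *a few critics*.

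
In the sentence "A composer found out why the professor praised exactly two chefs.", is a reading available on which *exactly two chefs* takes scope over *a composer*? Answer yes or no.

No

*exactly two chefs* is embedded in the embedded question *why the professor praised exactly two chefs*.
The wh-island constraint blocks QR out of an embedded interrogative.
The inverse ordering *exactly two chefs* > *a composer* is therefore underivable.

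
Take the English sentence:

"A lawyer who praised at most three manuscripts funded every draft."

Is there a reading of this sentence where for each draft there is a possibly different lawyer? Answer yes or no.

Yes

This is the *every draft* > *a lawyer* reading.
*every draft* is a matrix argument; only *a lawyer* is modified by the relative clause *who praised at most three manuscripts*, so the RC island is irrelevant to the target quantifier.
QR within a single clause is free, so the lower quantifier may take scope over the higher one.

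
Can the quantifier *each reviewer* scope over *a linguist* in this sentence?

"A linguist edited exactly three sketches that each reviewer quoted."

No

*each reviewer* occurs within the relative clause *that each reviewer quoted* modifying *exactly three sketches*.
Quantifiers inside a relative clause are trapped there; the RC boundary blocks QR.
*each reviewer* is confined to the island and cannot take scope over *a linguist*.
(Only the surface reading survives: one fixed linguist with respect to all the relevant reviewers.)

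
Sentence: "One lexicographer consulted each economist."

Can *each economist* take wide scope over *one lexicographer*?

Yes

*one lexicographer* and *each economist* are co-arguments of the matrix verb, with nothing but a clause-internal boundary between them.
QR within a single clause is free, so the lower quantifier may take scope over the higher one.
Both orderings are possible: *one lexicographer* > *each economist* and *each economist* > *one lexicographer*.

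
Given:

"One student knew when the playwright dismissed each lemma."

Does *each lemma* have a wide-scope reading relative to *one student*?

No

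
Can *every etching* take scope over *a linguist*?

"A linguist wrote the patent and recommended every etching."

Structurally, *every etching* is inside one conjunct of the coordinate structure (*recommended every etching*).
Asymmetric QR out of one conjunct violates the Coordinate Structure Constraint.
So *every etching* cannot raise high enough to outscope *a linguist*; only the surface ordering *a linguist* > *every etching* is available.

No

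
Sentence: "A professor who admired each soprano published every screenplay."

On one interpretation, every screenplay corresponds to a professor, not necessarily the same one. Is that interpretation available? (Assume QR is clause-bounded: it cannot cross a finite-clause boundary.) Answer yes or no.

Yes

That reading corresponds to *every screenplay* > *a professor*.
*every screenplay* sits in the matrix clause, not in the relative clause on *a professor*.
Ordinary QR to a clause-peripheral position gives the wide-scope LF for the lower DP.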